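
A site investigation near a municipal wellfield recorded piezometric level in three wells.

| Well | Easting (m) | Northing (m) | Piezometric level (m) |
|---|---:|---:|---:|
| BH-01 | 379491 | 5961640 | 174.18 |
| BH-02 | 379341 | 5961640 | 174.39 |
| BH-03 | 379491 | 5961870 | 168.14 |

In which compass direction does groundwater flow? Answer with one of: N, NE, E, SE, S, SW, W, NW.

N

∂h/∂x = (174.39 − 174.18) / (379341 − 379491) = -0.001400
∂h/∂y = (168.14 − 174.18) / (5961870 − 5961640) = -0.02626
Flow = −∇h = (+0.001400 east, +0.02626 north), which points north.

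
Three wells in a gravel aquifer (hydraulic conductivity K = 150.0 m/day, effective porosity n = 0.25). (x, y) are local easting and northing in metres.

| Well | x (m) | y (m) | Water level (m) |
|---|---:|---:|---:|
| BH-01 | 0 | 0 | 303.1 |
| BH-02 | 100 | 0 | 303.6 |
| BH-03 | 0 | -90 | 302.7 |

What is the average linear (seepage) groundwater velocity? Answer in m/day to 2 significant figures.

∂h/∂x = (303.6 − 303.1) / (100 − 0) = +0.005000
∂h/∂y = (302.7 − 303.1) / (-90 − 0) = +0.004444
|∇h| = √(0.005000² + 0.004444²) = 0.006689
Seepage velocity v = K·i/n = 150.0 × 0.006689 / 0.25 = 4.013 m/day.

4.0 m/day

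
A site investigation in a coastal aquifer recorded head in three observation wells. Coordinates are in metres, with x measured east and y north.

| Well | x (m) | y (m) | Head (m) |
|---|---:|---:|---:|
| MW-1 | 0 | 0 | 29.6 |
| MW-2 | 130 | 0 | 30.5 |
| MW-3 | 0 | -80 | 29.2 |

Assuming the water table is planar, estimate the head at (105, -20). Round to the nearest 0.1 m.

∂h/∂x = (30.5 − 29.6) / (130 − 0) = +0.006923
∂h/∂y = (29.2 − 29.6) / (-80 − 0) = +0.005000
h(105, -20) = 29.6 + (+0.006923)·(105) + (+0.005000)·(-20) = 29.6 +0.727 -0.100 = 30.227 m.

30.2 m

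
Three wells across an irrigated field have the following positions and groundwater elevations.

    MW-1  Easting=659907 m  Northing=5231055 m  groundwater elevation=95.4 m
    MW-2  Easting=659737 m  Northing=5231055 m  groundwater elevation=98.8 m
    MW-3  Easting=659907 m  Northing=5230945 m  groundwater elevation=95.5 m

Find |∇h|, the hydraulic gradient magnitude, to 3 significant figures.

0.0200

∂h/∂x = (98.8 − 95.4) / (659737 − 659907) = -0.02000
∂h/∂y = (95.5 − 95.4) / (5230945 − 5231055) = -0.0009091
|∇h| = √(-0.02000² + -0.0009091²) = 0.02002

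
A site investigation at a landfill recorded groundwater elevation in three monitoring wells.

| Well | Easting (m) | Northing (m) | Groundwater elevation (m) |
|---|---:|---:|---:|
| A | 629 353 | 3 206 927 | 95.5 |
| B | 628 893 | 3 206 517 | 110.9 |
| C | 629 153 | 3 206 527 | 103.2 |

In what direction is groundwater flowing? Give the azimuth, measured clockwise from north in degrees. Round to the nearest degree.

081°

Three-point gradient (reference A): Δ to B = (-460, -410, +15.4), Δ to C = (-200, -400, +7.7).
∂h/∂x = -0.02944, ∂h/∂y = -0.004529 (det = 102000).
Flow direction (−∇h) has components (+0.02944 E, +0.004529 N).
Azimuth = atan2(E, N) = atan2(+0.02944, +0.004529) = 81.3° ≈ 081°.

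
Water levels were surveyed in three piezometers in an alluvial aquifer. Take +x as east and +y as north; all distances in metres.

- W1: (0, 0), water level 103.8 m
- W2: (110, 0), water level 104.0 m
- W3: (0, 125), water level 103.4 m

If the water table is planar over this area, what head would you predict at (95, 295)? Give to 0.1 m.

∂h/∂x = (104.0 − 103.8) / (110 − 0) = +0.001818
∂h/∂y = (103.4 − 103.8) / (125 − 0) = -0.003200
h(95, 295) = 103.8 + (+0.001818)·(95) + (-0.003200)·(295) = 103.8 +0.173 -0.944 = 103.029 m.

103.0 m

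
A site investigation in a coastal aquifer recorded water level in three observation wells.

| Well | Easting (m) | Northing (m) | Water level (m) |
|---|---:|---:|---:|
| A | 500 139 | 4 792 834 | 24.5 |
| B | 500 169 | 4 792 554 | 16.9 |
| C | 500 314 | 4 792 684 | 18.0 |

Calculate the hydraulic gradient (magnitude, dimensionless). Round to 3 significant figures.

With h = a·x + b·y + c and A as origin, the differences give:
  30·a + (-280)·b = -7.6
  175·a + (-150)·b = -6.5
Eliminate b (×(-150) and ×(-280), subtract): 44500·a = -680.00 → a = ∂h/∂x = -0.01528
Back-substitute: b = ∂h/∂y = +0.02551.
|∇h| = √(-0.01528² + 0.02551²) = 0.02974

0.0297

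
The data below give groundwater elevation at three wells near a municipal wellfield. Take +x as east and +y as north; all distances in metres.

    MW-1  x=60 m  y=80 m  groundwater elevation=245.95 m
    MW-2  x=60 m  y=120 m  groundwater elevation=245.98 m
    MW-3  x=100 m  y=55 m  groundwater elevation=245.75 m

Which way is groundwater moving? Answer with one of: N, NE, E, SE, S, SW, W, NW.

With h = a·x + b·y + c and MW-1 as origin, the differences give:
  0·a + 40·b = +0.03
  40·a + (-25)·b = -0.20
Eliminate b (×(-25) and ×40, subtract): -1600·a = 7.250 → a = ∂h/∂x = -0.004531
Back-substitute: b = ∂h/∂y = +0.0007500.
Flow = −∇h = (+0.004531 east, -0.0007500 north), which points east.

E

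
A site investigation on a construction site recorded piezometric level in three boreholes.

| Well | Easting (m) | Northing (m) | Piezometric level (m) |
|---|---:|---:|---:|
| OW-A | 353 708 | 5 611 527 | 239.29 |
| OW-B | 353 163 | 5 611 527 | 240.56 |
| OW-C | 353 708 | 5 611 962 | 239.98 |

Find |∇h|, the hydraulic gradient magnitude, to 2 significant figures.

∂h/∂x = (240.56 − 239.29) / (353163 − 353708) = -0.002330
∂h/∂y = (239.98 − 239.29) / (5611962 − 5611527) = +0.001586
|∇h| = √(-0.002330² + 0.001586²) = 0.002819

0.0028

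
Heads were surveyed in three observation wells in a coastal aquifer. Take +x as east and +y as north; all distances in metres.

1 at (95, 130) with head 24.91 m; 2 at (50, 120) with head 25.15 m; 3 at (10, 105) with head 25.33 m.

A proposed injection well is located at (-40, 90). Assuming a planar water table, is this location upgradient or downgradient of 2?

upgradient

With h = a·x + b·y + c and 1 as origin, the differences give:
  (-45)·a + (-10)·b = +0.24
  (-85)·a + (-25)·b = +0.42
Eliminate b (×(-25) and ×(-10), subtract): 275·a = -1.800 → a = ∂h/∂x = -0.006545
Back-substitute: b = ∂h/∂y = +0.005455.
Head at (-40, 90) = 24.91 + (-0.006545)·(-135) + (+0.005455)·(-40) = 25.58 m.
That is higher than the 25.15 m at 2, so the point is upgradient.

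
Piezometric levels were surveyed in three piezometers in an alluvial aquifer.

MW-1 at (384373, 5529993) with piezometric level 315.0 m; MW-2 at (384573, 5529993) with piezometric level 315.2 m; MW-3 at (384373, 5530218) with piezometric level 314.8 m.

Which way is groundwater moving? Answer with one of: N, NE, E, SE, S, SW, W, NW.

NW

∂h/∂x = (315.2 − 315.0) / (384573 − 384373) = +0.0010000
∂h/∂y = (314.8 − 315.0) / (5530218 − 5529993) = -0.0008889
Flow = −∇h = (-0.0010000 east, +0.0008889 north), which points northwest.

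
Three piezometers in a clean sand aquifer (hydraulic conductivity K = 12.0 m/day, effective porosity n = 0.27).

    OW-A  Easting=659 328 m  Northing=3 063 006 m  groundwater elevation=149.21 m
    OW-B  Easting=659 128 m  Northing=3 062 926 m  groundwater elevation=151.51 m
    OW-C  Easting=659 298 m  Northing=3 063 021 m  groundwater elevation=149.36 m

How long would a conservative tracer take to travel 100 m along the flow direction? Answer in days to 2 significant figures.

With h = a·x + b·y + c and OW-A as origin, the differences give:
  (-200)·a + (-80)·b = +2.30
  (-30)·a + 15·b = +0.15
Eliminate b (×15 and ×(-80), subtract): -5400·a = 46.500 → a = ∂h/∂x = -0.008611
Back-substitute: b = ∂h/∂y = -0.007222.
|∇h| = √(-0.008611² + -0.007222²) = 0.01124
Seepage velocity v = K·i/n = 12.0 × 0.01124 / 0.27 = 0.4996 m/day.
t = 100 / 0.4996 = 200.2 days.

200 days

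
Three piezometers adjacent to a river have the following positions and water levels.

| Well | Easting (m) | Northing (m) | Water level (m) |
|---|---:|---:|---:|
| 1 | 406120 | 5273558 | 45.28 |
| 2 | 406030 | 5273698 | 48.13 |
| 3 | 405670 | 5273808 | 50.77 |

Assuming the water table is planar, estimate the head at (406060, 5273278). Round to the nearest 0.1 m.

With h = a·x + b·y + c and 1 as origin, the differences give:
  (-90)·a + 140·b = +2.85
  (-450)·a + 250·b = +5.49
Eliminate b (×250 and ×140, subtract): 40500·a = -56.100 → a = ∂h/∂x = -0.001385
Back-substitute: b = ∂h/∂y = +0.01947.
h(406060, 5273278) = 45.28 + (-0.001385)·(-60) + (+0.01947)·(-280) = 45.28 +0.083 -5.451 = 39.912 m.

39.9 m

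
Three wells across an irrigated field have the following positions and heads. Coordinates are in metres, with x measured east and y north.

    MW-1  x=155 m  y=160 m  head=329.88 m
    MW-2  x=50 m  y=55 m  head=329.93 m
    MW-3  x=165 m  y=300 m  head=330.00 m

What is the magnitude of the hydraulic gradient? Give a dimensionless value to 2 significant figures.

0.0017

Differences from MW-1: to MW-2 (Δx, Δy, Δh) = (-105, -105, +0.05); to MW-3 = (10, 140, +0.12).
Determinant of the coordinate differences = (-105)·140 − 10·(-105) = -13650.
∂h/∂x = [(+0.05)·140 − (+0.12)·(-105)] / -13650 = -0.001436
∂h/∂y = [(-105)·(+0.12) − 10·(+0.05)] / -13650 = +0.0009597
|∇h| = √(-0.001436² + 0.0009597²) = 0.001727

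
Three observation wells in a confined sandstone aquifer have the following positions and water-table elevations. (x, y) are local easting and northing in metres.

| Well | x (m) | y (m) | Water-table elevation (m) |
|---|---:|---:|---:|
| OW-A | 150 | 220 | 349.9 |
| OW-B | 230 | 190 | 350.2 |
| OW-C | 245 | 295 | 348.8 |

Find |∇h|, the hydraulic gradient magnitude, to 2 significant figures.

Taking OW-A as reference: OW-B−OW-A = (80, -30, +0.3); OW-C−OW-A = (95, 75, -1.1).
Solve a·Δx + b·Δy = Δh: det = 80·75 − 95·(-30) = 8850.
∂h/∂x = [(+0.3)·75 − (-1.1)·(-30)] / 8850 = -0.001186
∂h/∂y = [80·(-1.1) − 95·(+0.3)] / 8850 = -0.01316
|∇h| = √(-0.001186² + -0.01316²) = 0.01321

0.013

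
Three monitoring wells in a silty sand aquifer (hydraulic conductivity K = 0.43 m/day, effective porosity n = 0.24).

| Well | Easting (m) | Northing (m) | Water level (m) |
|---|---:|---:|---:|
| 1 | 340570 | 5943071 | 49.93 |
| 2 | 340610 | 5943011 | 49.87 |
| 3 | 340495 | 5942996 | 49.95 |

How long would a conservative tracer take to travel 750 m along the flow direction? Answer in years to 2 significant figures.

1300 years

Taking 1 as reference: 2−1 = (40, -60, -0.06); 3−1 = (-75, -75, +0.02).
Determinant of the coordinate differences = 40·(-75) − (-75)·(-60) = -7500.
∂h/∂x = [(-0.06)·(-75) − (+0.02)·(-60)] / -7500 = -0.0007600
∂h/∂y = [40·(+0.02) − (-75)·(-0.06)] / -7500 = +0.0004933
|∇h| = √(-0.0007600² + 0.0004933²) = 0.0009061
Seepage velocity v = K·i/n = 0.43 × 0.0009061 / 0.24 = 0.001623 m/day.
t = 750 / 0.001623 = 4.621e+05 days = 1.27e+03 years.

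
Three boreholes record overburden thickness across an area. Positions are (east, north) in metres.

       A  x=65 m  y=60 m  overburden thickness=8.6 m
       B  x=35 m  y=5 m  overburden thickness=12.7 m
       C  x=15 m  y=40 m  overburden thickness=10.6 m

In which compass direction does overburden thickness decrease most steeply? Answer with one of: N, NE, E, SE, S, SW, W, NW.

N

Taking A as reference: B−A = (-30, -55, +4.1); C−A = (-50, -20, +2.0).
Solve a·Δx + b·Δy = Δd: det = (-30)·(-20) − (-50)·(-55) = -2150.
∂d/∂x = [(+4.1)·(-20) − (+2.0)·(-55)] / -2150 = -0.01302
∂d/∂y = [(-30)·(+2.0) − (-50)·(+4.1)] / -2150 = -0.06744
Steepest decrease is along −∇f = (+0.01302 E, +0.06744 N) → north.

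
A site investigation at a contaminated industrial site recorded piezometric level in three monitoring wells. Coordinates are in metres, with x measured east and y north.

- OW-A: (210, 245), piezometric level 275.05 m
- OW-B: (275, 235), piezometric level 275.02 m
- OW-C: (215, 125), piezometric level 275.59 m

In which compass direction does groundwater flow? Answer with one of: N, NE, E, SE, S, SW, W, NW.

N

Taking OW-A as reference: OW-B−OW-A = (65, -10, -0.03); OW-C−OW-A = (5, -120, +0.54).
Solve a·Δx + b·Δy = Δh: det = 65·(-120) − 5·(-10) = -7750.
∂h/∂x = [(-0.03)·(-120) − (+0.54)·(-10)] / -7750 = -0.001161
∂h/∂y = [65·(+0.54) − 5·(-0.03)] / -7750 = -0.004548
Flow = −∇h = (+0.001161 east, +0.004548 north), which points north.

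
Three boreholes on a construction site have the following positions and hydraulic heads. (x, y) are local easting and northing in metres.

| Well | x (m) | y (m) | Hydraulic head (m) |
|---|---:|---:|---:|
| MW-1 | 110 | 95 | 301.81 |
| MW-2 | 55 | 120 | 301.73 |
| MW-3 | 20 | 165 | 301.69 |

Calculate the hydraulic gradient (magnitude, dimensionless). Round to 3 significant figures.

0.00167

Differences from MW-1: to MW-2 (Δx, Δy, Δh) = (-55, 25, -0.08); to MW-3 = (-90, 70, -0.12).
Determinant of the coordinate differences = (-55)·70 − (-90)·25 = -1600.
∂h/∂x = [(-0.08)·70 − (-0.12)·25] / -1600 = +0.001625
∂h/∂y = [(-55)·(-0.12) − (-90)·(-0.08)] / -1600 = +0.0003750
|∇h| = √(0.001625² + 0.0003750²) = 0.001668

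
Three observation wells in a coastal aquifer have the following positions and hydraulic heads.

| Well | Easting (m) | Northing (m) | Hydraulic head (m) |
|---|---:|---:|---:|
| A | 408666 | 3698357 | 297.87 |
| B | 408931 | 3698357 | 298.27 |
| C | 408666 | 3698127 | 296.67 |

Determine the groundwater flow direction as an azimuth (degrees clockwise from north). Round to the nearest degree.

∂h/∂x = (298.27 − 297.87) / (408931 − 408666) = +0.001509
∂h/∂y = (296.67 − 297.87) / (3698127 − 3698357) = +0.005217
Flow direction (−∇h) has components (-0.001509 E, -0.005217 N).
Azimuth = atan2(E, N) = atan2(-0.001509, -0.005217) = 196.1° ≈ 196°.

196°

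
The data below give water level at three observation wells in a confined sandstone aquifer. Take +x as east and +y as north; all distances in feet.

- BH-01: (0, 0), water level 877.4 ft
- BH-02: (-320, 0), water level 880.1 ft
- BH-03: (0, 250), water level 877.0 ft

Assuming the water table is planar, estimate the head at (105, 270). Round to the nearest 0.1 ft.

∂h/∂x = (880.1 − 877.4) / (-320 − 0) = -0.008438
∂h/∂y = (877.0 − 877.4) / (250 − 0) = -0.001600
h(105, 270) = 877.4 + (-0.008438)·(105) + (-0.001600)·(270) = 877.4 -0.886 -0.432 = 876.082 ft.

876.1 ft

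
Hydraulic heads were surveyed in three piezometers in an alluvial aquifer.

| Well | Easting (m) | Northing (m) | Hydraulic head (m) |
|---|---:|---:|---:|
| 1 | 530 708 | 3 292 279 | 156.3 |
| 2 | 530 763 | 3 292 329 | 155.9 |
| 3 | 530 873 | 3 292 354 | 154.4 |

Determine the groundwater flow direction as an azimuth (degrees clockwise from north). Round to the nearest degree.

121°

With h = a·x + b·y + c and 1 as origin, the differences give:
  55·a + 50·b = -0.4
  165·a + 75·b = -1.9
Eliminate b (×75 and ×50, subtract): -4125·a = 65.00 → a = ∂h/∂x = -0.01576
Back-substitute: b = ∂h/∂y = +0.009333.
Flow direction (−∇h) has components (+0.01576 E, -0.009333 N).
Azimuth = atan2(E, N) = atan2(+0.01576, -0.009333) = 120.6° ≈ 121°.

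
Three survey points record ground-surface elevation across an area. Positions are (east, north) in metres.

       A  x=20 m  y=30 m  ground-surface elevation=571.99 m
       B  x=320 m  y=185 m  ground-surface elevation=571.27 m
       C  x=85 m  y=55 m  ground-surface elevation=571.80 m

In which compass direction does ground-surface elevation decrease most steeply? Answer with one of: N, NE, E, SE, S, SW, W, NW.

SE

Differences from A: to B (Δx, Δy, Δh) = (300, 155, -0.72); to C = (65, 25, -0.19).
Determinant of the coordinate differences = 300·25 − 65·155 = -2575.
∂z/∂x = [(-0.72)·25 − (-0.19)·155] / -2575 = -0.004447
∂z/∂y = [300·(-0.19) − 65·(-0.72)] / -2575 = +0.003961
Steepest decrease is along −∇f = (+0.004447 E, -0.003961 N) → southeast.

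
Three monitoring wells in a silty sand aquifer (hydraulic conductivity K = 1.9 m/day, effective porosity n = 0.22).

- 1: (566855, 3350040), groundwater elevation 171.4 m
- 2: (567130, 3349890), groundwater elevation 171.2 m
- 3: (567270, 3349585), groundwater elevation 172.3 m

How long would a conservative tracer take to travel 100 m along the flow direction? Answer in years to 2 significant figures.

5.0 years

Taking 1 as reference: 2−1 = (275, -150, -0.2); 3−1 = (415, -455, +0.9).
Determinant of the coordinate differences = 275·(-455) − 415·(-150) = -62875.
∂h/∂x = [(-0.2)·(-455) − (+0.9)·(-150)] / -62875 = -0.003594
∂h/∂y = [275·(+0.9) − 415·(-0.2)] / -62875 = -0.005256
|∇h| = √(-0.003594² + -0.005256²) = 0.006367
Seepage velocity v = K·i/n = 1.9 × 0.006367 / 0.22 = 0.05499 m/day.
t = 100 / 0.05499 = 1819 days = 4.98 years.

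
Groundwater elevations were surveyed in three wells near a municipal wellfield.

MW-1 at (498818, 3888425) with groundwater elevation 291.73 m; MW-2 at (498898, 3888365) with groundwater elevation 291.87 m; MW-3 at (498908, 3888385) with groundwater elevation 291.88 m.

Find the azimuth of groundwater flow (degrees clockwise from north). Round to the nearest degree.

Taking MW-1 as reference: MW-2−MW-1 = (80, -60, +0.14); MW-3−MW-1 = (90, -40, +0.15).
Determinant of the coordinate differences = 80·(-40) − 90·(-60) = 2200.
∂h/∂x = [(+0.14)·(-40) − (+0.15)·(-60)] / 2200 = +0.001545
∂h/∂y = [80·(+0.15) − 90·(+0.14)] / 2200 = -0.0002727
Flow direction (−∇h) has components (-0.001545 E, +0.0002727 N).
Azimuth = atan2(E, N) = atan2(-0.001545, +0.0002727) = 280.0° ≈ 280°.

280°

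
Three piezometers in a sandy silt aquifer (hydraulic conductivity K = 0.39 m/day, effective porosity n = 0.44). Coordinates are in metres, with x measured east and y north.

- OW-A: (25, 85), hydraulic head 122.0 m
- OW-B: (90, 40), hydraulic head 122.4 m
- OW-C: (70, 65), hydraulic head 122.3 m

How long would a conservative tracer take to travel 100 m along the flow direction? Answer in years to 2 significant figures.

Differences from OW-A: to OW-B (Δx, Δy, Δh) = (65, -45, +0.4); to OW-C = (45, -20, +0.3).
Solve a·Δx + b·Δy = Δh: det = 65·(-20) − 45·(-45) = 725.
∂h/∂x = [(+0.4)·(-20) − (+0.3)·(-45)] / 725 = +0.007586
∂h/∂y = [65·(+0.3) − 45·(+0.4)] / 725 = +0.002069
|∇h| = √(0.007586² + 0.002069²) = 0.007863
Seepage velocity v = K·i/n = 0.39 × 0.007863 / 0.44 = 0.006969 m/day.
t = 100 / 0.006969 = 1.435e+04 days = 39.3 years.

39 years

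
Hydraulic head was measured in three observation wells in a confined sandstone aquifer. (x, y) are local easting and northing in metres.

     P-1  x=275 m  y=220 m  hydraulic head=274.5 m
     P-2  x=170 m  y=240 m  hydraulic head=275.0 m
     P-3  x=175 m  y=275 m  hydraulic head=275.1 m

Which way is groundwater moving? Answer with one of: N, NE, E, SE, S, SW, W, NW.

SE

With h = a·x + b·y + c and P-1 as origin, the differences give:
  (-105)·a + 20·b = +0.5
  (-100)·a + 55·b = +0.6
Eliminate b (×55 and ×20, subtract): -3775·a = 15.50 → a = ∂h/∂x = -0.004106
Back-substitute: b = ∂h/∂y = +0.003444.
Flow = −∇h = (+0.004106 east, -0.003444 north), which points southeast.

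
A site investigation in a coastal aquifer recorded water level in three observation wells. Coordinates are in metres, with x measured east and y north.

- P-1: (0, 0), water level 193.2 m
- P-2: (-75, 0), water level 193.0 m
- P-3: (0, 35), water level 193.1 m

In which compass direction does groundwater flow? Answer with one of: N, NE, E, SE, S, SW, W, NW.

∂h/∂x = (193.0 − 193.2) / (-75 − 0) = +0.002667
∂h/∂y = (193.1 − 193.2) / (35 − 0) = -0.002857
Flow = −∇h = (-0.002667 east, +0.002857 north), which points northwest.

NW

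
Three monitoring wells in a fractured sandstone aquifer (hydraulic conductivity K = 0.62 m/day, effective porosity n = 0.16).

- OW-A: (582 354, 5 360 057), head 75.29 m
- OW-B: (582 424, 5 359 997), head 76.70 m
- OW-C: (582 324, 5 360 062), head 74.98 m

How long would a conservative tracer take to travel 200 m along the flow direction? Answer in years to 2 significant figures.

Differences from OW-A: to OW-B (Δx, Δy, Δh) = (70, -60, +1.41); to OW-C = (-30, 5, -0.31).
Determinant of the coordinate differences = 70·5 − (-30)·(-60) = -1450.
∂h/∂x = [(+1.41)·5 − (-0.31)·(-60)] / -1450 = +0.007966
∂h/∂y = [70·(-0.31) − (-30)·(+1.41)] / -1450 = -0.01421
|∇h| = √(0.007966² + -0.01421²) = 0.01629
Seepage velocity v = K·i/n = 0.62 × 0.01629 / 0.16 = 0.06312 m/day.
t = 200 / 0.06312 = 3169 days = 8.68 years.

8.7 years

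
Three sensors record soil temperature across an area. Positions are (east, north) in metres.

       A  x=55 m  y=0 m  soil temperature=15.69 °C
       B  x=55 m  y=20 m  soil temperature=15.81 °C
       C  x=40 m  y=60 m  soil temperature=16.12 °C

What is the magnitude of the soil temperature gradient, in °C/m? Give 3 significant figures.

0.00760 °C/m

Differences from A: to B (Δx, Δy, Δh) = (0, 20, +0.12); to C = (-15, 60, +0.43).
Determinant of the coordinate differences = 0·60 − (-15)·20 = 300.
∂T/∂x = [(+0.12)·60 − (+0.43)·20] / 300 = -0.004667
∂T/∂y = [0·(+0.43) − (-15)·(+0.12)] / 300 = +0.006000
|∇f| = √(-0.004667² + 0.006000²) = 0.007601 °C/m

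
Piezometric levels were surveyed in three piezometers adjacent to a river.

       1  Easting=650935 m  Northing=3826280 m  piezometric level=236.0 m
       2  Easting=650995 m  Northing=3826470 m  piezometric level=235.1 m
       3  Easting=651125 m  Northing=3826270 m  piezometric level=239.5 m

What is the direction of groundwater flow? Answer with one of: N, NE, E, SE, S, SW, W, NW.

Three-point gradient (reference 1): Δ to 2 = (60, 190, -0.9), Δ to 3 = (190, -10, +3.5).
∂h/∂x = +0.01787, ∂h/∂y = -0.01038 (det = -36700).
Flow = −∇h = (-0.01787 east, +0.01038 north), which points northwest.

NW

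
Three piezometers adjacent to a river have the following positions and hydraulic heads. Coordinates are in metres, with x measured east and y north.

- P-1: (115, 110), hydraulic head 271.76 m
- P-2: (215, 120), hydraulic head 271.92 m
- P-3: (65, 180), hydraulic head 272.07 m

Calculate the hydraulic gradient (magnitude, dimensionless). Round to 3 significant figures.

0.00531

With h = a·x + b·y + c and P-1 as origin, the differences give:
  100·a + 10·b = +0.16
  (-50)·a + 70·b = +0.31
Eliminate b (×70 and ×10, subtract): 7500·a = 8.100 → a = ∂h/∂x = +0.001080
Back-substitute: b = ∂h/∂y = +0.005200.
|∇h| = √(0.001080² + 0.005200²) = 0.005311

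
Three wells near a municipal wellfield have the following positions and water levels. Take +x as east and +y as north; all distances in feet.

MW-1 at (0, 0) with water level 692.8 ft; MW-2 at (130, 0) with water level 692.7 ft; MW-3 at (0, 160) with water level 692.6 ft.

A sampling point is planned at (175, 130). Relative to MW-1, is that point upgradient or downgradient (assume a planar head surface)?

∂h/∂x = (692.7 − 692.8) / (130 − 0) = -0.0007692
∂h/∂y = (692.6 − 692.8) / (160 − 0) = -0.001250
Head at (175, 130) = 692.8 + (-0.0007692)·(175) + (-0.001250)·(130) = 692.50 ft.
That is lower than the 692.8 ft at MW-1, so the point is downgradient.

downgradient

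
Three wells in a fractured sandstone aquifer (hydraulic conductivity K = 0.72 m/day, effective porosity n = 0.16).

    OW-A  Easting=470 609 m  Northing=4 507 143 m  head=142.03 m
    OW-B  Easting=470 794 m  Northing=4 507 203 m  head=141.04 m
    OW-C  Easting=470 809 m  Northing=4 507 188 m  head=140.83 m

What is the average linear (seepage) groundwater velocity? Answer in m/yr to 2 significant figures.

16 m/yr

Taking OW-A as reference: OW-B−OW-A = (185, 60, -0.99); OW-C−OW-A = (200, 45, -1.20).
Solve a·Δx + b·Δy = Δh: det = 185·45 − 200·60 = -3675.
∂h/∂x = [(-0.99)·45 − (-1.20)·60] / -3675 = -0.007469
∂h/∂y = [185·(-1.20) − 200·(-0.99)] / -3675 = +0.006531
|∇h| = √(-0.007469² + 0.006531²) = 0.009922
Seepage velocity v = K·i/n = 0.72 × 0.009922 / 0.16 = 0.04465 m/day = 16.31 m/yr.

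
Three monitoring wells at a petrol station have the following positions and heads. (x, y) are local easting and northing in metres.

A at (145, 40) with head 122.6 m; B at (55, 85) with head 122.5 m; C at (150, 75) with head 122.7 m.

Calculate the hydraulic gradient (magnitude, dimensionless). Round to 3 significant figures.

0.00346

With h = a·x + b·y + c and A as origin, the differences give:
  (-90)·a + 45·b = -0.1
  5·a + 35·b = +0.1
Eliminate b (×35 and ×45, subtract): -3375·a = -8.00 → a = ∂h/∂x = +0.002370
Back-substitute: b = ∂h/∂y = +0.002519.
|∇h| = √(0.002370² + 0.002519²) = 0.003459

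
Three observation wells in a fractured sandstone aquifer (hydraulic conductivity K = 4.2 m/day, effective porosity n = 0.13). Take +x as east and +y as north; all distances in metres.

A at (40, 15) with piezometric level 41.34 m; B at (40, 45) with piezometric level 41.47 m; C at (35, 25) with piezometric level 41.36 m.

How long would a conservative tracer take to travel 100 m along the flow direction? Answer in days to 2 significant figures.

With h = a·x + b·y + c and A as origin, the differences give:
  0·a + 30·b = +0.13
  (-5)·a + 10·b = +0.02
Eliminate b (×10 and ×30, subtract): 150·a = 0.700 → a = ∂h/∂x = +0.004667
Back-substitute: b = ∂h/∂y = +0.004333.
|∇h| = √(0.004667² + 0.004333²) = 0.006368
Seepage velocity v = K·i/n = 4.2 × 0.006368 / 0.13 = 0.2057 m/day.
t = 100 / 0.2057 = 486.1 days.

490 days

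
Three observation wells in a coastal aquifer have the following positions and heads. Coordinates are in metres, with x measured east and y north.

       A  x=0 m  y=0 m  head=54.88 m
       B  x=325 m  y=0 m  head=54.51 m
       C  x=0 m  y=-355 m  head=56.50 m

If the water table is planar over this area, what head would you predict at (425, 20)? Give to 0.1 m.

∂h/∂x = (54.51 − 54.88) / (325 − 0) = -0.001138
∂h/∂y = (56.50 − 54.88) / (-355 − 0) = -0.004563
h(425, 20) = 54.88 + (-0.001138)·(425) + (-0.004563)·(20) = 54.88 -0.484 -0.091 = 54.305 m.

54.3 m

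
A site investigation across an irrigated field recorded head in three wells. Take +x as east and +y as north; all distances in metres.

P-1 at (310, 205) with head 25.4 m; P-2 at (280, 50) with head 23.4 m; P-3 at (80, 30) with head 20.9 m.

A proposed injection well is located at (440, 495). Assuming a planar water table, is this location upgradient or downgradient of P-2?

Taking P-1 as reference: P-2−P-1 = (-30, -155, -2.0); P-3−P-1 = (-230, -175, -4.5).
Solve a·Δx + b·Δy = Δh: det = (-30)·(-175) − (-230)·(-155) = -30400.
∂h/∂x = [(-2.0)·(-175) − (-4.5)·(-155)] / -30400 = +0.01143
∂h/∂y = [(-30)·(-4.5) − (-230)·(-2.0)] / -30400 = +0.01069
Head at (440, 495) = 25.4 + (+0.01143)·(130) + (+0.01069)·(290) = 29.99 m.
That is higher than the 23.4 m at P-2, so the point is upgradient.

upgradient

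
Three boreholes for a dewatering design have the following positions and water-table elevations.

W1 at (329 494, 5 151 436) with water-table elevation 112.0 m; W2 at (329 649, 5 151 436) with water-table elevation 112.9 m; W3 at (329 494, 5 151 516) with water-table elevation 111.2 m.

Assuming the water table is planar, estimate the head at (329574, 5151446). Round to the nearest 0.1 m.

112.4 m

∂h/∂x = (112.9 − 112.0) / (329649 − 329494) = +0.005806
∂h/∂y = (111.2 − 112.0) / (5151516 − 5151436) = -0.010000
h(329574, 5151446) = 112.0 + (+0.005806)·(80) + (-0.010000)·(10) = 112.0 +0.465 -0.100 = 112.365 m.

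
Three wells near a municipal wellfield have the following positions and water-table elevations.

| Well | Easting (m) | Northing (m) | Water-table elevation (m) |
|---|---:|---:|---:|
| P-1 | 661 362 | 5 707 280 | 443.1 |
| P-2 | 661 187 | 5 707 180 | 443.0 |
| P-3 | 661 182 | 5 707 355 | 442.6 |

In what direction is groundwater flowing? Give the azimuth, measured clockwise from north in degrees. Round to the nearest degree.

Three-point gradient (reference P-1): Δ to P-2 = (-175, -100, -0.1), Δ to P-3 = (-180, 75, -0.5).
∂h/∂x = +0.001847, ∂h/∂y = -0.002233 (det = -31125).
Flow direction (−∇h) has components (-0.001847 E, +0.002233 N).
Azimuth = atan2(E, N) = atan2(-0.001847, +0.002233) = 320.4° ≈ 320°.

320°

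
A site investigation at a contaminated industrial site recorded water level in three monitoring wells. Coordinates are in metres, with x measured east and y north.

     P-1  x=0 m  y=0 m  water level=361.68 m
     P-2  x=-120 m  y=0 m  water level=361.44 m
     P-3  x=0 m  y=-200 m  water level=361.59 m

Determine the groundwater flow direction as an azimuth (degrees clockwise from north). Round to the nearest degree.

∂h/∂x = (361.44 − 361.68) / (-120 − 0) = +0.002000
∂h/∂y = (361.59 − 361.68) / (-200 − 0) = +0.0004500
Flow direction (−∇h) has components (-0.002000 E, -0.0004500 N).
Azimuth = atan2(E, N) = atan2(-0.002000, -0.0004500) = 257.3° ≈ 257°.

257°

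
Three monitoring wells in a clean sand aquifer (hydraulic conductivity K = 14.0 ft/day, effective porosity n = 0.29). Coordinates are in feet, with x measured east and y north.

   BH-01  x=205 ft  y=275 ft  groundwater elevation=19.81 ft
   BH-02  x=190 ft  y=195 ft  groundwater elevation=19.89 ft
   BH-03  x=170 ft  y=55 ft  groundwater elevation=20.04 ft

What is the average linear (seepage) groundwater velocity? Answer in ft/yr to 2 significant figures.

Taking BH-01 as reference: BH-02−BH-01 = (-15, -80, +0.08); BH-03−BH-01 = (-35, -220, +0.23).
Determinant of the coordinate differences = (-15)·(-220) − (-35)·(-80) = 500.
∂h/∂x = [(+0.08)·(-220) − (+0.23)·(-80)] / 500 = +0.001600
∂h/∂y = [(-15)·(+0.23) − (-35)·(+0.08)] / 500 = -0.001300
|∇h| = √(0.001600² + -0.001300²) = 0.002062
Seepage velocity v = K·i/n = 14.0 × 0.002062 / 0.29 = 0.09954 ft/day = 36.36 ft/yr.

36 ft/yr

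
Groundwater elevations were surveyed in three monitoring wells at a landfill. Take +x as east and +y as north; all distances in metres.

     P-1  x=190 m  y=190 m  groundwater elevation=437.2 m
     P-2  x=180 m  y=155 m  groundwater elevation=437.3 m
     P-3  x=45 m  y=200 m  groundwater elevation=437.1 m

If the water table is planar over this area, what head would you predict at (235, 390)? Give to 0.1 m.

Taking P-1 as reference: P-2−P-1 = (-10, -35, +0.1); P-3−P-1 = (-145, 10, -0.1).
Solve a·Δx + b·Δy = Δh: det = (-10)·10 − (-145)·(-35) = -5175.
∂h/∂x = [(+0.1)·10 − (-0.1)·(-35)] / -5175 = +0.0004831
∂h/∂y = [(-10)·(-0.1) − (-145)·(+0.1)] / -5175 = -0.002995
h(235, 390) = 437.2 + (+0.0004831)·(45) + (-0.002995)·(200) = 437.2 +0.022 -0.599 = 436.623 m.

436.6 m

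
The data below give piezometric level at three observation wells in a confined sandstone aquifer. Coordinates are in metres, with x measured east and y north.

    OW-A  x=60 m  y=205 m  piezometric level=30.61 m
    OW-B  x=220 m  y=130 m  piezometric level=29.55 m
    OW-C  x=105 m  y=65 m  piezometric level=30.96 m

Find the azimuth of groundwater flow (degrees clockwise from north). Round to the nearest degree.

With h = a·x + b·y + c and OW-A as origin, the differences give:
  160·a + (-75)·b = -1.06
  45·a + (-140)·b = +0.35
Eliminate b (×(-140) and ×(-75), subtract): -19025·a = 174.650 → a = ∂h/∂x = -0.009180
Back-substitute: b = ∂h/∂y = -0.005451.
Flow direction (−∇h) has components (+0.009180 E, +0.005451 N).
Azimuth = atan2(E, N) = atan2(+0.009180, +0.005451) = 59.3° ≈ 059°.

059°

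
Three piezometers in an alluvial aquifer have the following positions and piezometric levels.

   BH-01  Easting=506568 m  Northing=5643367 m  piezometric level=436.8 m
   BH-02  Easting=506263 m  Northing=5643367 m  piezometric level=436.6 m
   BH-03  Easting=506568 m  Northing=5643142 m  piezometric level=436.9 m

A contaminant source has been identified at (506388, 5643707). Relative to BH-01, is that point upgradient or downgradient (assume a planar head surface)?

downgradient

∂h/∂x = (436.6 − 436.8) / (506263 − 506568) = +0.0006557
∂h/∂y = (436.9 − 436.8) / (5643142 − 5643367) = -0.0004444
Head at (506388, 5643707) = 436.8 + (+0.0006557)·(-180) + (-0.0004444)·(340) = 436.53 m.
That is lower than the 436.8 m at BH-01, so the point is downgradient.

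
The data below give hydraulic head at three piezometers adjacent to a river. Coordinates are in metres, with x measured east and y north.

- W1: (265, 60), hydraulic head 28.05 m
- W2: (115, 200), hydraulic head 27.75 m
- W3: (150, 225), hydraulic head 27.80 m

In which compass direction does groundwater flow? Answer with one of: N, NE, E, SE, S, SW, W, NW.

W

Differences from W1: to W2 (Δx, Δy, Δh) = (-150, 140, -0.30); to W3 = (-115, 165, -0.25).
Solve a·Δx + b·Δy = Δh: det = (-150)·165 − (-115)·140 = -8650.
∂h/∂x = [(-0.30)·165 − (-0.25)·140] / -8650 = +0.001676
∂h/∂y = [(-150)·(-0.25) − (-115)·(-0.30)] / -8650 = -0.0003468
Flow = −∇h = (-0.001676 east, +0.0003468 north), which points west.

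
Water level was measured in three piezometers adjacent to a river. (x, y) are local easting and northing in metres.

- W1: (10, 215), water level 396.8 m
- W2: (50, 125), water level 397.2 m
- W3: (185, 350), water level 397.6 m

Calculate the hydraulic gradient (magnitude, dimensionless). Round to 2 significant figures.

0.0062

With h = a·x + b·y + c and W1 as origin, the differences give:
  40·a + (-90)·b = +0.4
  175·a + 135·b = +0.8
Eliminate b (×135 and ×(-90), subtract): 21150·a = 126.00 → a = ∂h/∂x = +0.005957
Back-substitute: b = ∂h/∂y = -0.001797.
|∇h| = √(0.005957² + -0.001797²) = 0.006222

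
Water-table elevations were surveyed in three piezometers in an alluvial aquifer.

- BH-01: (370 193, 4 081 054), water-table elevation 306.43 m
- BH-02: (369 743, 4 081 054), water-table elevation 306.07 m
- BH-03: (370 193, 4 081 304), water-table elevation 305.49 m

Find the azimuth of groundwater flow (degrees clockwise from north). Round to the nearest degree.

348°

∂h/∂x = (306.07 − 306.43) / (369743 − 370193) = +0.0008000
∂h/∂y = (305.49 − 306.43) / (4081304 − 4081054) = -0.003760
Flow direction (−∇h) has components (-0.0008000 E, +0.003760 N).
Azimuth = atan2(E, N) = atan2(-0.0008000, +0.003760) = 348.0° ≈ 348°.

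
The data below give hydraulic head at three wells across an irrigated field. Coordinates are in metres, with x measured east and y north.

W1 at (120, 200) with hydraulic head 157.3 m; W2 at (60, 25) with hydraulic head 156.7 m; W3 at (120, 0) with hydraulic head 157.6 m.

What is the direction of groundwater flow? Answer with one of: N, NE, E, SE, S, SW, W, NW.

Taking W1 as reference: W2−W1 = (-60, -175, -0.6); W3−W1 = (0, -200, +0.3).
Determinant of the coordinate differences = (-60)·(-200) − 0·(-175) = 12000.
∂h/∂x = [(-0.6)·(-200) − (+0.3)·(-175)] / 12000 = +0.01438
∂h/∂y = [(-60)·(+0.3) − 0·(-0.6)] / 12000 = -0.001500
Flow = −∇h = (-0.01438 east, +0.001500 north), which points west.

W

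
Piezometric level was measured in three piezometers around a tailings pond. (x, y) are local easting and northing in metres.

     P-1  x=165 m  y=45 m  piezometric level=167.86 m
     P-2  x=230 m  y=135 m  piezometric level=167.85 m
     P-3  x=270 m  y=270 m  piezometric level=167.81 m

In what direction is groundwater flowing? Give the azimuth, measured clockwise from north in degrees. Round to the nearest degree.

With h = a·x + b·y + c and P-1 as origin, the differences give:
  65·a + 90·b = -0.01
  105·a + 225·b = -0.05
Eliminate b (×225 and ×90, subtract): 5175·a = 2.250 → a = ∂h/∂x = +0.0004348
Back-substitute: b = ∂h/∂y = -0.0004251.
Flow direction (−∇h) has components (-0.0004348 E, +0.0004251 N).
Azimuth = atan2(E, N) = atan2(-0.0004348, +0.0004251) = 314.4° ≈ 314°.

314°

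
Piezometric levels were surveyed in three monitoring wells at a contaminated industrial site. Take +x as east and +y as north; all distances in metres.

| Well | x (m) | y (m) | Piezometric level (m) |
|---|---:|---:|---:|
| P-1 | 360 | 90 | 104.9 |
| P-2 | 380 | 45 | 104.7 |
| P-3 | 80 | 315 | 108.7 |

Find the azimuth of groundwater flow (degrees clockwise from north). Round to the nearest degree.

With h = a·x + b·y + c and P-1 as origin, the differences give:
  20·a + (-45)·b = -0.2
  (-280)·a + 225·b = +3.8
Eliminate b (×225 and ×(-45), subtract): -8100·a = 126.00 → a = ∂h/∂x = -0.01556
Back-substitute: b = ∂h/∂y = -0.002469.
Flow direction (−∇h) has components (+0.01556 E, +0.002469 N).
Azimuth = atan2(E, N) = atan2(+0.01556, +0.002469) = 81.0° ≈ 081°.

081°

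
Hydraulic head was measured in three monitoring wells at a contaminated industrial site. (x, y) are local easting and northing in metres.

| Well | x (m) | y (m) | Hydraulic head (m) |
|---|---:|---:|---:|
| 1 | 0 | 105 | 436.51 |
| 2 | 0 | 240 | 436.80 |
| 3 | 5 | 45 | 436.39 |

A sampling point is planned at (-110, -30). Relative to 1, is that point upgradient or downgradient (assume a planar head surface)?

Taking 1 as reference: 2−1 = (0, 135, +0.29); 3−1 = (5, -60, -0.12).
Solve a·Δx + b·Δy = Δh: det = 0·(-60) − 5·135 = -675.
∂h/∂x = [(+0.29)·(-60) − (-0.12)·135] / -675 = +0.001778
∂h/∂y = [0·(-0.12) − 5·(+0.29)] / -675 = +0.002148
Head at (-110, -30) = 436.51 + (+0.001778)·(-110) + (+0.002148)·(-135) = 436.02 m.
That is lower than the 436.51 m at 1, so the point is downgradient.

downgradient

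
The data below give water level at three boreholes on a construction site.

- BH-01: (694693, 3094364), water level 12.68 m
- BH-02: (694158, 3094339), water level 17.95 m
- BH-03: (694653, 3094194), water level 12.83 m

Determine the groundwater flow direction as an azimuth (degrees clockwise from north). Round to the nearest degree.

098°

Differences from BH-01: to BH-02 (Δx, Δy, Δh) = (-535, -25, +5.27); to BH-03 = (-40, -170, +0.15).
Solve a·Δx + b·Δy = Δh: det = (-535)·(-170) − (-40)·(-25) = 89950.
∂h/∂x = [(+5.27)·(-170) − (+0.15)·(-25)] / 89950 = -0.009918
∂h/∂y = [(-535)·(+0.15) − (-40)·(+5.27)] / 89950 = +0.001451
Flow direction (−∇h) has components (+0.009918 E, -0.001451 N).
Azimuth = atan2(E, N) = atan2(+0.009918, -0.001451) = 98.3° ≈ 098°.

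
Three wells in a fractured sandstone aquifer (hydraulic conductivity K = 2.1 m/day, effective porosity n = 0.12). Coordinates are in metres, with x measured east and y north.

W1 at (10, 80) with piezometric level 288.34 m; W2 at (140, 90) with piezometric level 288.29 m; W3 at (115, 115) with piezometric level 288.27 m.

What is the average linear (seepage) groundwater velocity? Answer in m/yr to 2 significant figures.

Differences from W1: to W2 (Δx, Δy, Δh) = (130, 10, -0.05); to W3 = (105, 35, -0.07).
Determinant of the coordinate differences = 130·35 − 105·10 = 3500.
∂h/∂x = [(-0.05)·35 − (-0.07)·10] / 3500 = -0.0003000
∂h/∂y = [130·(-0.07) − 105·(-0.05)] / 3500 = -0.001100
|∇h| = √(-0.0003000² + -0.001100²) = 0.00114
Seepage velocity v = K·i/n = 2.1 × 0.00114 / 0.12 = 0.01995 m/day = 7.287 m/yr.

7.3 m/yr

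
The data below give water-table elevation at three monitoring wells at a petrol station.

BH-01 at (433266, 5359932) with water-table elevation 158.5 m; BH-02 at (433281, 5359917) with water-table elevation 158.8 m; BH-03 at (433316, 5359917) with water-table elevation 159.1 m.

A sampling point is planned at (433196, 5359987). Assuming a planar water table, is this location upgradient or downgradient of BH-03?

downgradient

Taking BH-01 as reference: BH-02−BH-01 = (15, -15, +0.3); BH-03−BH-01 = (50, -15, +0.6).
Solve a·Δx + b·Δy = Δh: det = 15·(-15) − 50·(-15) = 525.
∂h/∂x = [(+0.3)·(-15) − (+0.6)·(-15)] / 525 = +0.008571
∂h/∂y = [15·(+0.6) − 50·(+0.3)] / 525 = -0.01143
Head at (433196, 5359987) = 158.5 + (+0.008571)·(-70) + (-0.01143)·(55) = 157.27 m.
That is lower than the 159.1 m at BH-03, so the point is downgradient.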